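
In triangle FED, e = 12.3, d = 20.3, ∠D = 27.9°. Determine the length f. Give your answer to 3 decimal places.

30.337

Law of sines: sin E = e·sin D/d ≈ 0.28352.
Since d ≥ e, only the acute value applies: ∠E ≈ 16.47°.
Then ∠F = 180° − ∠D − ∠E ≈ 135.63°.
Law of sines gives f = d·sin F/sin D ≈ 30.337.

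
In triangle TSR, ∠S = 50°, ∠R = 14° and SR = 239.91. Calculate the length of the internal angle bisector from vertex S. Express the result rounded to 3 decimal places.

t_S ≈ 92.226

The third angle is ∠T = 180° − ∠S − ∠R = 116.00°.
Law of sines: RT = SR·sin S/sin T ≈ 204.48.
Law of sines: TS = SR·sin R/sin T ≈ 64.575.
The bisector from S has length 2·TS·SR·cos(∠S/2)/(TS+SR) ≈ 92.226.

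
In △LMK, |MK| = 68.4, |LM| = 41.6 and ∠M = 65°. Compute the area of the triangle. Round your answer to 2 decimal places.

Area = ½·|LM|·|MK|·sin M ≈ 1289.4.

area ≈ 1289.42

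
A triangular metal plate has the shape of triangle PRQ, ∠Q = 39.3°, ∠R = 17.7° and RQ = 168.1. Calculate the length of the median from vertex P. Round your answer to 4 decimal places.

m_P ≈ 53.3935

The third angle is ∠P = 180° − ∠R − ∠Q = 123.00°.
Law of sines: QP = RQ·sin R/sin P ≈ 60.939.
Law of sines: PR = RQ·sin Q/sin P ≈ 126.95.
Median from P: ½√(2·QP² + 2·PR² − RQ²) ≈ 53.393.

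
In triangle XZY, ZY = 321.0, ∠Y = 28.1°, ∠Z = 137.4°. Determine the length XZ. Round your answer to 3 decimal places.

The third angle is ∠X = 180° − ∠Z − ∠Y = 14.50°.
Law of sines: XZ = ZY·sin Y/sin X ≈ 603.86.

603.861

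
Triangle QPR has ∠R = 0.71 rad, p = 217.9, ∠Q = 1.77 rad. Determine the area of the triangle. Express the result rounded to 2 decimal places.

The third angle is ∠P = π − ∠R − ∠Q = 0.662 rad.
Law of sines: q = p·sin Q/sin P ≈ 347.66.
Law of sines: r = p·sin R/sin P ≈ 231.19.
Area = ½·p·q·sin R ≈ 24690.

24689.59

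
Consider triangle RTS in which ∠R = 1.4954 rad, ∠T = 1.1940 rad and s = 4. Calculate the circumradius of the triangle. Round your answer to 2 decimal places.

The third angle is ∠S = π − ∠R − ∠T = 0.4522 rad.
Law of sines: r = s·sin R/sin S ≈ 9.1286.
Law of sines: t = s·sin T/sin S ≈ 8.5124.
Circumradius = s/(2 sin S) ≈ 4.5773.

4.58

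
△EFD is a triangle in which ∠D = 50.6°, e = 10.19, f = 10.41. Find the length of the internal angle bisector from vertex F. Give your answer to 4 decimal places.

t_F ≈ 7.9236

By the law of cosines, d² = e² + f² − 2·e·f·cos D = 77.542, so d ≈ 8.8058.
Law of cosines again: cos F = (d² + e² − f²)/(2·d·e) ≈ 0.40683, so ∠F ≈ 65.99°.
The bisector from F has length 2·d·e·cos(∠F/2)/(d+e) ≈ 7.9236.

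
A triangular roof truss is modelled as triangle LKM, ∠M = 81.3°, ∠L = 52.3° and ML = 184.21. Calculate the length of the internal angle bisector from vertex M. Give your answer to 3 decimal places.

The third angle is ∠K = 180° − ∠M − ∠L = 46.40°.
Law of sines: KM = ML·sin L/sin K ≈ 201.27.
Law of sines: LK = ML·sin M/sin K ≈ 251.45.
The bisector from M has length 2·KM·ML·cos(∠M/2)/(KM+ML) ≈ 145.94.

t_M ≈ 145.945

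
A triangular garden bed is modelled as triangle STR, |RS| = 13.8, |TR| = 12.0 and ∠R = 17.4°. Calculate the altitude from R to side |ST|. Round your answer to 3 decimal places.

h_R ≈ 11.546

By the law of cosines, |ST|² = |TR|² + |RS|² − 2·|TR|·|RS|·cos R = 18.396, so |ST| ≈ 4.289.
Area = ½·|TR|·|RS|·sin R ≈ 24.761.
The altitude from R has length 2·area/|ST| ≈ 11.546.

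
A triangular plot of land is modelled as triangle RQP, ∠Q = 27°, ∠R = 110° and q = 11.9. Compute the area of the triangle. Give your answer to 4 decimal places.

99.9508

The third angle is ∠P = 180° − ∠R − ∠Q = 43.00°.
Law of sines: r = q·sin R/sin Q ≈ 24.631.
Law of sines: p = q·sin P/sin Q ≈ 17.877.
Area = ½·q·r·sin P ≈ 99.951.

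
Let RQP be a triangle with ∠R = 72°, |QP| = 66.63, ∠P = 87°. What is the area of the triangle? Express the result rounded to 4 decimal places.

The third angle is ∠Q = 180° − ∠P − ∠R = 21.00°.
Law of sines: |PR| = |QP|·sin Q/sin R ≈ 25.107.
Law of sines: |RQ| = |QP|·sin P/sin R ≈ 69.963.
Area = ½·|QP|·|PR|·sin P ≈ 835.29.

area ≈ 835.2892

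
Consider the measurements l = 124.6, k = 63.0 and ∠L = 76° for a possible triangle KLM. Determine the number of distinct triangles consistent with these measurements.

1

k·sin L = 63.0·sin(76°) ≈ 61.13.
Since l ≥ k, exactly one triangle exists.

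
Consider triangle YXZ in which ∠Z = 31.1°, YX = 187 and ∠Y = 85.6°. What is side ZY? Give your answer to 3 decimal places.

The third angle is ∠X = 180° − ∠Z − ∠Y = 63.30°.
Law of sines: ZY = YX·sin X/sin Z ≈ 323.43.

323.426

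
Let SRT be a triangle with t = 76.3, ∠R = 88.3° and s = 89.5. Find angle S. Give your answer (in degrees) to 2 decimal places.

∠S ≈ 50.54°

By the law of cosines, r² = t² + s² − 2·t·s·cos R = 13427, so r ≈ 115.87.
Law of cosines again: cos S = (r² + t² − s²)/(2·r·t) ≈ 0.63556, so ∠S ≈ 50.54°.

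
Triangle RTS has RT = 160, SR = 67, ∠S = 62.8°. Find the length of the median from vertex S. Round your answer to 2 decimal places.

Law of sines: sin T = SR·sin S/RT ≈ 0.37244.
Since RT ≥ SR, only the acute value applies: ∠T ≈ 21.87°.
Then ∠R = 180° − ∠S − ∠T ≈ 95.33°.
Law of sines gives TS = RT·sin R/sin S ≈ 179.11.
Median from S: ½√(2·TS² + 2·SR² − RT²) ≈ 109.02.

109.02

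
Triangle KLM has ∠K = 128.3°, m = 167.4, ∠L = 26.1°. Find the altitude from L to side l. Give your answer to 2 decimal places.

The third angle is ∠M = 180° − ∠K − ∠L = 25.60°.
Law of sines: k = m·sin K/sin M ≈ 304.04.
Law of sines: l = m·sin L/sin M ≈ 170.44.
Area = ½·m·k·sin L ≈ 11196.
The altitude from L has length 2·area/l ≈ 131.37.

h_L ≈ 131.37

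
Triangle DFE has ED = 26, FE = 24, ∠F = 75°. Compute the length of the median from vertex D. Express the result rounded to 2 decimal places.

m_D ≈ 18.86

Law of sines: sin D = FE·sin F/ED ≈ 0.89162.
Since ED ≥ FE, only the acute value applies: ∠D ≈ 63.08°.
Then ∠E = 180° − ∠F − ∠D ≈ 41.92°.
Law of sines gives DF = ED·sin E/sin F ≈ 17.984.
Median from D: ½√(2·ED² + 2·DF² − FE²) ≈ 18.86.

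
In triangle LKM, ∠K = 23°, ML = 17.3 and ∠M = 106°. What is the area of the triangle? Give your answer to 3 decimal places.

The third angle is ∠L = 180° − ∠K − ∠M = 51.00°.
Law of sines: KM = ML·sin L/sin K ≈ 34.409.
Law of sines: LK = ML·sin M/sin K ≈ 42.561.
Area = ½·ML·KM·sin M ≈ 286.11.

area ≈ 286.107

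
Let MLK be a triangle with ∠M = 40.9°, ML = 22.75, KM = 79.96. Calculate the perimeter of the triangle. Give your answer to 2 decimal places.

perimeter ≈ 167.22

By the law of cosines, LK² = KM² + ML² − 2·KM·ML·cos M = 4161.2, so LK ≈ 64.508.
Semiperimeter s = (64.508+79.96+22.75)/2 = 83.609.
Perimeter = 64.508 + 79.96 + 22.75 = 167.22.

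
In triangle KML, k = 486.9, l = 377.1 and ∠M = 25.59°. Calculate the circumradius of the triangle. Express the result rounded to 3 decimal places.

By the law of cosines, m² = l² + k² − 2·l·k·cos M = 48077, so m ≈ 219.27.
Area = ½·l·k·sin M ≈ 39653.
Circumradius = m/(2 sin M) ≈ 253.82.

R ≈ 253.822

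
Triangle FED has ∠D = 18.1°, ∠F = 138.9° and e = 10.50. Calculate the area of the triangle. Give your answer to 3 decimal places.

The third angle is ∠E = 180° − ∠D − ∠F = 23.00°.
Law of sines: f = e·sin F/sin E ≈ 17.665.
Law of sines: d = e·sin D/sin E ≈ 8.3487.
Area = ½·e·f·sin D ≈ 28.813.

area ≈ 28.813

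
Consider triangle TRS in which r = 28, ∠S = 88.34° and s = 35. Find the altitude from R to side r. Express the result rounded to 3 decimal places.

Law of sines: sin R = r·sin S/s ≈ 0.79966.
Since s ≥ r, only the acute value applies: ∠R ≈ 53.10°.
Then ∠T = 180° − ∠S − ∠R ≈ 38.56°.
Law of sines gives t = s·sin T/sin S ≈ 21.827.
Area = ½·s·r·sin T ≈ 305.45.
The altitude from R has length 2·area/r ≈ 21.818.

h_R ≈ 21.818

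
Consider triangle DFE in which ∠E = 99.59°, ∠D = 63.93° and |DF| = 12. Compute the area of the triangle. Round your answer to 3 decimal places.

The third angle is ∠F = 180° − ∠E − ∠D = 16.48°.
Law of sines: |FE| = |DF|·sin D/sin E ≈ 10.932.
Law of sines: |ED| = |DF|·sin F/sin E ≈ 3.4524.
Area = ½·|DF|·|FE|·sin F ≈ 18.607.

area ≈ 18.607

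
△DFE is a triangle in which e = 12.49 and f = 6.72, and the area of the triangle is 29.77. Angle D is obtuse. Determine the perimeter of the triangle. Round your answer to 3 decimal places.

37.084

From area = ½·f·e·sin D, we get sin D = 2·area/(f·e) ≈ 0.70938.
Taking the obtuse solution, ∠D ≈ 134.82°.
Law of cosines then gives d ≈ 17.874.
Perimeter = 17.874 + 6.72 + 12.49 = 37.084.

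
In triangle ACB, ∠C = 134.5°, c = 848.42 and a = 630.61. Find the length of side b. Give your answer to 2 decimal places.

Law of sines: sin A = a·sin C/c ≈ 0.53014.
Since c ≥ a, only the acute value applies: ∠A ≈ 32.02°.
Then ∠B = 180° − ∠C − ∠A ≈ 13.48°.
Law of sines gives b = c·sin B/sin C ≈ 277.38.

277.38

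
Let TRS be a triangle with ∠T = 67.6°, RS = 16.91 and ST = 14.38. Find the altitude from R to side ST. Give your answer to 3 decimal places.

h_R ≈ 14.727

Law of sines: sin R = ST·sin T/RS ≈ 0.78622.
Since RS ≥ ST, only the acute value applies: ∠R ≈ 51.83°.
Then ∠S = 180° − ∠T − ∠R ≈ 60.57°.
Law of sines gives TR = RS·sin S/sin T ≈ 15.929.
Area = ½·RS·ST·sin S ≈ 105.89.
The altitude from R has length 2·area/ST ≈ 14.727.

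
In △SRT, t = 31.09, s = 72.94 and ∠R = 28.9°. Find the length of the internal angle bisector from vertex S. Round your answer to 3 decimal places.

By the law of cosines, r² = t² + s² − 2·t·s·cos R = 2316.2, so r ≈ 48.127.
Law of cosines again: cos S = (r² + t² − s²)/(2·r·t) ≈ -0.68083, so ∠S ≈ 132.91°.
The bisector from S has length 2·r·t·cos(∠S/2)/(r+t) ≈ 15.091.

15.091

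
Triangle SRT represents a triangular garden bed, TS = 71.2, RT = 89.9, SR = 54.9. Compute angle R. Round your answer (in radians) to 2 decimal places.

0.91

By the law of cosines, cos R = (SR² + RT² − TS²) / (2·SR·RT) ≈ 0.61053, so ∠R ≈ 0.9141 rad.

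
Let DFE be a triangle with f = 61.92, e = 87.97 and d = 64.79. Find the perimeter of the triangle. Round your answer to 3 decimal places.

214.680

Perimeter = 64.79 + 61.92 + 87.97 = 214.68.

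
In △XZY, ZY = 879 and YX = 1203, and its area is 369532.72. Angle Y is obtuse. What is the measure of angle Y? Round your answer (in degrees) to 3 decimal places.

From area = ½·ZY·YX·sin Y, we get sin Y = 2·area/(ZY·YX) ≈ 0.69892.
Taking the obtuse solution, ∠Y ≈ 135.66°.

135.659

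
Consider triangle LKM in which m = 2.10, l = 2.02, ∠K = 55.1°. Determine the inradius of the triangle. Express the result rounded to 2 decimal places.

By the law of cosines, k² = m² + l² − 2·m·l·cos K = 3.6363, so k ≈ 1.9069.
Area = ½·m·l·sin K ≈ 1.7395.
Semiperimeter s = (2.02+1.9069+2.1)/2 = 3.0135.
Inradius = area/s = 1.7395/3.0135 ≈ 0.57726.

r ≈ 0.58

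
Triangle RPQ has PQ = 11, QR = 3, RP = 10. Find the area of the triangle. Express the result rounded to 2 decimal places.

Semiperimeter s = (11 + 3 + 10)/2 = 12.
Heron's formula: area = √(12·1·9·2) ≈ 14.697.

14.70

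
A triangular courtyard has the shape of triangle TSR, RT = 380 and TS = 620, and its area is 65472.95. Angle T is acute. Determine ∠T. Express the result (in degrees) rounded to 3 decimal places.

∠T ≈ 33.766°

From area = ½·RT·TS·sin T, we get sin T = 2·area/(RT·TS) ≈ 0.55580.
Taking the acute solution, ∠T ≈ 33.77°.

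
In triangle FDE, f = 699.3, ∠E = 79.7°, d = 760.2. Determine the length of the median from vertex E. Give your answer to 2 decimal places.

m_E ≈ 560.59

By the law of cosines, e² = f² + d² − 2·f·d·cos E = 8.7682e+05, so e ≈ 936.39.
Median from E: ½√(2·f² + 2·d² − e²) ≈ 560.59.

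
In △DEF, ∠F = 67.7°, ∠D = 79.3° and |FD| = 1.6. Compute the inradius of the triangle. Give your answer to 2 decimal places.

r ≈ 0.59

The third angle is ∠E = 180° − ∠F − ∠D = 33.00°.
Law of sines: |EF| = |FD|·sin D/sin E ≈ 2.8866.
Law of sines: |DE| = |FD|·sin F/sin E ≈ 2.718.
Area = ½·|FD|·|EF|·sin F ≈ 2.1366.
Semiperimeter s = (2.8866+1.6+2.718)/2 = 3.6023.
Inradius = area/s = 2.1366/3.6023 ≈ 0.59312.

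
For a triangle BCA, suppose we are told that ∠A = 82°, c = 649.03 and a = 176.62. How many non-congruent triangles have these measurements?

0

c·sin A = 649.03·sin(82°) ≈ 642.7.
Since a = 176.62 < 642.7 = c sin A, no triangle exists.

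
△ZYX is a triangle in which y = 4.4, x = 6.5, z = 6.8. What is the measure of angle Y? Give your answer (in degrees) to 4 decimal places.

By the law of cosines, cos Y = (x² + z² − y²) / (2·x·z) ≈ 0.78201, so ∠Y ≈ 38.55°.

38.5547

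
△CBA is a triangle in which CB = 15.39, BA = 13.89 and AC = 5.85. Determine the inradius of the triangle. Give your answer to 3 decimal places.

r ≈ 2.309

Semiperimeter s = (13.89 + 5.85 + 15.39)/2 = 17.565.
Heron's formula: area = √(17.565·3.675·11.715·2.175) ≈ 40.556.
Inradius = area/s = 40.556/17.565 ≈ 2.3089.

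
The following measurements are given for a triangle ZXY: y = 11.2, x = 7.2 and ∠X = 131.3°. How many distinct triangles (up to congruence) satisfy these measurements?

0

y·sin X = 11.2·sin(131.3°) ≈ 8.414.
Since ∠X is not acute, a triangle exists only if x > y; here x ≤ y, so there is no triangle.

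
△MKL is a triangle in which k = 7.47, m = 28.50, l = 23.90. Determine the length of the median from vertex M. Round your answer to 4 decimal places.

m_M ≈ 10.5092

Median from M: ½√(2·k² + 2·l² − m²) ≈ 10.509.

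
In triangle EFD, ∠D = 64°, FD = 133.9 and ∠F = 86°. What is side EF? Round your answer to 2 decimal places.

240.70

The third angle is ∠E = 180° − ∠F − ∠D = 30.00°.
Law of sines: EF = FD·sin D/sin E ≈ 240.7.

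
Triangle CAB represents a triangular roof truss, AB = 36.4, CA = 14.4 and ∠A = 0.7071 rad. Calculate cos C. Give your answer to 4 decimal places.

By the law of cosines, BC² = CA² + AB² − 2·CA·AB·cos A = 735.34, so BC ≈ 27.117.
Law of cosines again: cos C = (BC² + CA² − AB²)/(2·BC·CA) ≈ -0.48947, so ∠C ≈ 2.0823 rad.

-0.4895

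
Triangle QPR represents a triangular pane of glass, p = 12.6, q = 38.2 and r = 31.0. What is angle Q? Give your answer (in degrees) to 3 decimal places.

115.757

By the law of cosines, cos Q = (p² + r² − q²) / (2·p·r) ≈ -0.43456, so ∠Q ≈ 115.76°.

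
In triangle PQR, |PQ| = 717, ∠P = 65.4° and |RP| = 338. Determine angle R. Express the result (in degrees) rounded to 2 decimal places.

By the law of cosines, |QR|² = |RP|² + |PQ|² − 2·|RP|·|PQ|·cos P = 4.2657e+05, so |QR| ≈ 653.12.
Law of cosines again: cos R = (|QR|² + |RP|² − |PQ|²)/(2·|QR|·|RP|) ≈ 0.06052, so ∠R ≈ 86.53°.

∠R ≈ 86.53°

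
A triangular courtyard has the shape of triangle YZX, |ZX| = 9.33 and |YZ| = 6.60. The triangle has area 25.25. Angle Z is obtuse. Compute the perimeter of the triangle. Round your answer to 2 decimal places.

From area = ½·|YZ|·|ZX|·sin Z, we get sin Z = 2·area/(|YZ|·|ZX|) ≈ 0.82010.
Taking the obtuse solution, ∠Z ≈ 124.91°.
Law of cosines then gives |XY| ≈ 14.18.
Perimeter = 9.33 + 14.18 + 6.6 = 30.11.

perimeter ≈ 30.11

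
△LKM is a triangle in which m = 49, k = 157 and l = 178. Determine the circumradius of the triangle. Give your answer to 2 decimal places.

R ≈ 93.33

By the law of cosines, cos L = (k² + m² − l²) / (2·k·m) ≈ -0.30118, so ∠L ≈ 107.53°.
Circumradius = l/(2 sin L) ≈ 93.334.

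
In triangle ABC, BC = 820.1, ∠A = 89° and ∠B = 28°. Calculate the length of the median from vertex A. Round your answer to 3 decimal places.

The third angle is ∠C = 180° − ∠A − ∠B = 63.00°.
Law of sines: CA = BC·sin B/sin A ≈ 385.07.
Law of sines: AB = BC·sin C/sin A ≈ 730.83.
Median from A: ½√(2·CA² + 2·AB² − BC²) ≈ 416.

415.996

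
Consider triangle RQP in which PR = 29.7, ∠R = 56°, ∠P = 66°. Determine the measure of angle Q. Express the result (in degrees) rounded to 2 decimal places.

The third angle is ∠Q = 180° − ∠P − ∠R = 58.00°.

∠Q ≈ 58.00°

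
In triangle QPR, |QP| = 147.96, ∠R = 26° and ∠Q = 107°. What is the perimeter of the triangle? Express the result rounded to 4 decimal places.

The third angle is ∠P = 180° − ∠R − ∠Q = 47.00°.
Law of sines: |PR| = |QP|·sin Q/sin R ≈ 322.77.
Law of sines: |RQ| = |QP|·sin P/sin R ≈ 246.85.
Semiperimeter s = (322.77+246.85+147.96)/2 = 358.79.
Perimeter = 322.77 + 246.85 + 147.96 = 717.58.

perimeter ≈ 717.5822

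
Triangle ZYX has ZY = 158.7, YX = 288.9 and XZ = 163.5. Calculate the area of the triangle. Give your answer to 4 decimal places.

10301.6279

Semiperimeter s = (288.9 + 163.5 + 158.7)/2 = 305.55.
Heron's formula: area = √(305.55·16.65·142.05·146.85) ≈ 10302.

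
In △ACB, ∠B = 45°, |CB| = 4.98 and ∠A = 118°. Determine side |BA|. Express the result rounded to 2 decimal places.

1.65

The third angle is ∠C = 180° − ∠B − ∠A = 17.00°.
Law of sines: |BA| = |CB|·sin C/sin A ≈ 1.649.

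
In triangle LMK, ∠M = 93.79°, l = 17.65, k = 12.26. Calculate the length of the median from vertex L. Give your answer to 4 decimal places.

15.5721

By the law of cosines, m² = k² + l² − 2·k·l·cos M = 490.44, so m ≈ 22.146.
Median from L: ½√(2·m² + 2·k² − l²) ≈ 15.572.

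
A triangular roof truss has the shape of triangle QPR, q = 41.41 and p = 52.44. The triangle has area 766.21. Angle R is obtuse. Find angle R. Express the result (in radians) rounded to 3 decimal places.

∠R ≈ 2.358 rad

From area = ½·q·p·sin R, we get sin R = 2·area/(q·p) ≈ 0.70568.
Taking the obtuse solution, ∠R ≈ 2.358 rad.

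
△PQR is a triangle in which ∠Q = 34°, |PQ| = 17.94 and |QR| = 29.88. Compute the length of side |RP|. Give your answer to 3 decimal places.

By the law of cosines, |RP|² = |PQ|² + |QR|² − 2·|PQ|·|QR|·cos Q = 325.85, so |RP| ≈ 18.051.

18.051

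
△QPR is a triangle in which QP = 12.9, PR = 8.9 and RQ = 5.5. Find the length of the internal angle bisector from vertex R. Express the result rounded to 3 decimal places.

By the law of cosines, cos R = (PR² + RQ² − QP²) / (2·PR·RQ) ≈ -0.58172, so ∠R ≈ 125.57°.
The bisector from R has length 2·PR·RQ·cos(∠R/2)/(PR+RQ) ≈ 3.1091.

t_R ≈ 3.109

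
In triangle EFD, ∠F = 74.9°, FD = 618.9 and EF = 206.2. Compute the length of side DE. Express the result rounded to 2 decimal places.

By the law of cosines, DE² = EF² + FD² − 2·EF·FD·cos F = 3.5907e+05, so DE ≈ 599.22.

599.22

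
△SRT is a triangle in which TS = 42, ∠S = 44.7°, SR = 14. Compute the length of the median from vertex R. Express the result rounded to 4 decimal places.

By the law of cosines, RT² = TS² + SR² − 2·TS·SR·cos S = 1124.1, so RT ≈ 33.528.
Median from R: ½√(2·SR² + 2·RT² − TS²) ≈ 14.8.

m_R ≈ 14.8003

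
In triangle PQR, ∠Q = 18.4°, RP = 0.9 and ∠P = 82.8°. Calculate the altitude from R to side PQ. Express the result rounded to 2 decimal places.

The third angle is ∠R = 180° − ∠P − ∠Q = 78.80°.
Law of sines: QR = RP·sin P/sin Q ≈ 2.8288.
Law of sines: PQ = RP·sin R/sin Q ≈ 2.797.
Area = ½·RP·QR·sin R ≈ 1.2487.
The altitude from R has length 2·area/PQ ≈ 0.8929.

h_R ≈ 0.89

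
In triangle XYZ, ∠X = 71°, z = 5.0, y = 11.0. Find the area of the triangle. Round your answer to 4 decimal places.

Area = ½·y·z·sin X ≈ 26.002.

26.0018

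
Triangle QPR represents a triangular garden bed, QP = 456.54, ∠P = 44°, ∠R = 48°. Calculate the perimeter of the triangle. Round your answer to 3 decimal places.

The third angle is ∠Q = 180° − ∠P − ∠R = 88.00°.
Law of sines: PR = QP·sin Q/sin R ≈ 613.96.
Law of sines: RQ = QP·sin P/sin R ≈ 426.75.
Semiperimeter s = (613.96+426.75+456.54)/2 = 748.63.
Perimeter = 613.96 + 426.75 + 456.54 = 1497.3.

1497.254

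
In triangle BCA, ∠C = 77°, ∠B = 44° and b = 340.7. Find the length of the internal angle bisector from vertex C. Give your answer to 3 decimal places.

The third angle is ∠A = 180° − ∠B − ∠C = 59.00°.
Law of sines: c = b·sin C/sin B ≈ 477.89.
Law of sines: a = b·sin A/sin B ≈ 420.4.
The bisector from C has length 2·a·b·cos(∠C/2)/(a+b) ≈ 294.56.

294.557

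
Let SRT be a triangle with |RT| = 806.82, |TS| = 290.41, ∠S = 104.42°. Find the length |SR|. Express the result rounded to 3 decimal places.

Law of sines: sin R = |TS|·sin S/|RT| ≈ 0.34860.
Since |RT| ≥ |TS|, only the acute value applies: ∠R ≈ 20.40°.
Then ∠T = 180° − ∠S − ∠R ≈ 55.18°.
Law of sines gives |SR| = |RT|·sin T/sin S ≈ 683.89.

683.888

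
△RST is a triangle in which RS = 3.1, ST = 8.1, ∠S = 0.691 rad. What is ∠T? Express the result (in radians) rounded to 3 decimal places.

By the law of cosines, TR² = RS² + ST² − 2·RS·ST·cos S = 36.52, so TR ≈ 6.0432.
Law of cosines again: cos T = (ST² + TR² − RS²)/(2·ST·TR) ≈ 0.94505, so ∠T ≈ 0.333 rad.

0.333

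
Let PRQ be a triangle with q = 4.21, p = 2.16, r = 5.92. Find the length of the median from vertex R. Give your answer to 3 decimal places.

Median from R: ½√(2·q² + 2·p² − r²) ≈ 1.5599.

m_R ≈ 1.560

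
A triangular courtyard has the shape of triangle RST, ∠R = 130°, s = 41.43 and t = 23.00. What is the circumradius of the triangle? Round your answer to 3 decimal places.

By the law of cosines, r² = s² + t² − 2·s·t·cos R = 3470.5, so r ≈ 58.911.
Area = ½·s·t·sin R ≈ 364.98.
Circumradius = r/(2 sin R) ≈ 38.451.

38.451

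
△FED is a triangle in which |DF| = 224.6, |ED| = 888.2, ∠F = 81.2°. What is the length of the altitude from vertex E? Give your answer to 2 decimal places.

Law of sines: sin E = |DF|·sin F/|ED| ≈ 0.24989.
Since |ED| ≥ |DF|, only the acute value applies: ∠E ≈ 14.47°.
Then ∠D = 180° − ∠F − ∠E ≈ 84.33°.
Law of sines gives |FE| = |ED|·sin D/sin F ≈ 894.38.
Area = ½·|ED|·|DF|·sin D ≈ 99257.
The altitude from E has length 2·area/|DF| ≈ 883.85.

h_E ≈ 883.85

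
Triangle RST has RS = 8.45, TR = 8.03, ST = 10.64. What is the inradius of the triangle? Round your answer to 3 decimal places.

Semiperimeter s = (10.64 + 8.03 + 8.45)/2 = 13.56.
Heron's formula: area = √(13.56·2.92·5.53·5.11) ≈ 33.45.
Inradius = area/s = 33.45/13.56 ≈ 2.4668.

r ≈ 2.467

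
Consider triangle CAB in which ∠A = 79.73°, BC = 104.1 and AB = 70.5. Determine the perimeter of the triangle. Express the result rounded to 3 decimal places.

Law of sines: sin C = AB·sin A/BC ≈ 0.66638.
Since BC ≥ AB, only the acute value applies: ∠C ≈ 41.79°.
Then ∠B = 180° − ∠A − ∠C ≈ 58.48°.
Law of sines gives CA = BC·sin B/sin A ≈ 90.187.
Semiperimeter s = (70.5+104.1+90.187)/2 = 132.39.
Perimeter = 70.5 + 104.1 + 90.187 = 264.79.

perimeter ≈ 264.787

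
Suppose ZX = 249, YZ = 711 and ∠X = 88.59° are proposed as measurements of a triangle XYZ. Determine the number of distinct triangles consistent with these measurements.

ZX·sin X = 249·sin(88.59°) ≈ 248.9.
Since YZ ≥ ZX, exactly one triangle exists.

1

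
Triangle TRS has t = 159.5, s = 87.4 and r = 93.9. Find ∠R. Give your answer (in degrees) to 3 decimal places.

29.518

By the law of cosines, cos R = (s² + t² − r²) / (2·s·t) ≈ 0.87020, so ∠R ≈ 29.52°.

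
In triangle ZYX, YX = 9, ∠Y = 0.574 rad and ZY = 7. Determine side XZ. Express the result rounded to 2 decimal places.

4.92

By the law of cosines, XZ² = ZY² + YX² − 2·ZY·YX·cos Y = 24.193, so XZ ≈ 4.9187.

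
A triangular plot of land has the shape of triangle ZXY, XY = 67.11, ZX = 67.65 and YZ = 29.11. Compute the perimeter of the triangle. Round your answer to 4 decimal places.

Perimeter = 67.11 + 29.11 + 67.65 = 163.87.

perimeter ≈ 163.8700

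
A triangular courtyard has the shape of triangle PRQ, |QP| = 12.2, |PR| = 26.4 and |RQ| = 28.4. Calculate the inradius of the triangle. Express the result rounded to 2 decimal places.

Semiperimeter s = (28.4 + 12.2 + 26.4)/2 = 33.5.
Heron's formula: area = √(33.5·5.1·21.3·7.1) ≈ 160.74.
Inradius = area/s = 160.74/33.5 ≈ 4.7982.

r ≈ 4.80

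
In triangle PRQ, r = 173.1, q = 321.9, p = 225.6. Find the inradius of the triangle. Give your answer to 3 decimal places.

Semiperimeter s = (225.6 + 173.1 + 321.9)/2 = 360.3.
Heron's formula: area = √(360.3·134.7·187.2·38.4) ≈ 18678.
Inradius = area/s = 18678/360.3 ≈ 51.841.

51.841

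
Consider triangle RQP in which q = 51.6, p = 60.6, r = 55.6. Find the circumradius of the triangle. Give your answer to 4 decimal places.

32.5150

By the law of cosines, cos R = (q² + p² − r²) / (2·q·p) ≈ 0.51864, so ∠R ≈ 58.76°.
Circumradius = r/(2 sin R) ≈ 32.515.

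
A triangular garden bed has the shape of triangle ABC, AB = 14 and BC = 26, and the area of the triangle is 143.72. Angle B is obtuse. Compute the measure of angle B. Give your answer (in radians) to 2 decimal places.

2.23

From area = ½·AB·BC·sin B, we get sin B = 2·area/(AB·BC) ≈ 0.78967.
Taking the obtuse solution, ∠B ≈ 2.231 rad.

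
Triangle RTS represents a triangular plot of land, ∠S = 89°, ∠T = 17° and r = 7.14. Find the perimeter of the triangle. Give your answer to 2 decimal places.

The third angle is ∠R = 180° − ∠T − ∠S = 74.00°.
Law of sines: t = r·sin T/sin R ≈ 2.1717.
Law of sines: s = r·sin S/sin R ≈ 7.4266.
Semiperimeter p = (7.14+2.1717+7.4266)/2 = 8.3691.
Perimeter = 7.14 + 2.1717 + 7.4266 = 16.738.

16.74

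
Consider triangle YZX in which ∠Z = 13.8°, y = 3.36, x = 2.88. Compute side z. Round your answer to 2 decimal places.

0.89

By the law of cosines, z² = x² + y² − 2·x·y·cos Z = 0.78906, so z ≈ 0.88829.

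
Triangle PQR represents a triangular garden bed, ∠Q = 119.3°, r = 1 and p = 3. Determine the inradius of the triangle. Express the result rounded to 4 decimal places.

0.3444

By the law of cosines, q² = r² + p² − 2·r·p·cos Q = 12.936, so q ≈ 3.5967.
Area = ½·r·p·sin Q ≈ 1.3081.
Semiperimeter s = (3+3.5967+1)/2 = 3.7984.
Inradius = area/s = 1.3081/3.7984 ≈ 0.34439.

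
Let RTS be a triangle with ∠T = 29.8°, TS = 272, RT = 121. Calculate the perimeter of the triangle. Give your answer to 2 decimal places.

By the law of cosines, SR² = RT² + TS² − 2·RT·TS·cos T = 31505, so SR ≈ 177.5.
Semiperimeter s = (272+177.5+121)/2 = 285.25.
Perimeter = 272 + 177.5 + 121 = 570.5.

perimeter ≈ 570.50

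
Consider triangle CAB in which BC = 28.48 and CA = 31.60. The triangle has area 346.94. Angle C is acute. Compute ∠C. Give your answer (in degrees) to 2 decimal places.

From area = ½·BC·CA·sin C, we get sin C = 2·area/(BC·CA) ≈ 0.77101.
Taking the acute solution, ∠C ≈ 50.44°.

∠C ≈ 50.44°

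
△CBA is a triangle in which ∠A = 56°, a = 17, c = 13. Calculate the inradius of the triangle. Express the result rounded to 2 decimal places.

Law of sines: sin C = c·sin A/a ≈ 0.63397.
Since a ≥ c, only the acute value applies: ∠C ≈ 39.34°.
Then ∠B = 180° − ∠A − ∠C ≈ 84.66°.
Law of sines gives b = a·sin B/sin A ≈ 20.417.
Area = ½·a·c·sin B ≈ 110.02.
Semiperimeter s = (13+20.417+17)/2 = 25.208.
Inradius = area/s = 110.02/25.208 ≈ 4.3644.

4.36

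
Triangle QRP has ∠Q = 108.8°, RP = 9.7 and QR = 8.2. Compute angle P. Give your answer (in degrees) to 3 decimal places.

53.155

Law of sines: sin P = QR·sin Q/RP ≈ 0.80026.
Since RP ≥ QR, only the acute value applies: ∠P ≈ 53.15°.
Then ∠R = 180° − ∠Q − ∠P ≈ 18.05°.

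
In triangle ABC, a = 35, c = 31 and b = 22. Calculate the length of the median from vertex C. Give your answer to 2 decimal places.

Median from C: ½√(2·a² + 2·b² − c²) ≈ 24.784.

m_C ≈ 24.78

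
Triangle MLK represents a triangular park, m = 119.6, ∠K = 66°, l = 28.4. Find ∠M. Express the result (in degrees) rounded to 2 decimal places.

By the law of cosines, k² = m² + l² − 2·m·l·cos K = 12348, so k ≈ 111.12.
Law of cosines again: cos M = (l² + k² − m²)/(2·l·k) ≈ -0.18220, so ∠M ≈ 100.50°.

∠M ≈ 100.50°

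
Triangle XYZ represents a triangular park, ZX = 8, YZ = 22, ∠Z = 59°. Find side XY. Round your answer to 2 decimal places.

By the law of cosines, XY² = YZ² + ZX² − 2·YZ·ZX·cos Z = 366.71, so XY ≈ 19.15.

19.15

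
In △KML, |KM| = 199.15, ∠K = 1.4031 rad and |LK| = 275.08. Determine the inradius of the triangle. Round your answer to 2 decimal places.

r ≈ 68.74

By the law of cosines, |ML|² = |LK|² + |KM|² − 2·|LK|·|KM|·cos K = 97042, so |ML| ≈ 311.52.
Area = ½·|LK|·|KM|·sin K ≈ 27007.
Semiperimeter s = (311.52+275.08+199.15)/2 = 392.87.
Inradius = area/s = 27007/392.87 ≈ 68.742.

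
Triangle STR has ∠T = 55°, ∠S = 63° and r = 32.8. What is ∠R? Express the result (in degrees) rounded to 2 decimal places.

62.00

The third angle is ∠R = 180° − ∠S − ∠T = 62.00°.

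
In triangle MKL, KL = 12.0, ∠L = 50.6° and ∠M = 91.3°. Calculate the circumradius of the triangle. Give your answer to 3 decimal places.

The third angle is ∠K = 180° − ∠L − ∠M = 38.10°.
Law of sines: LM = KL·sin K/sin M ≈ 7.4063.
Law of sines: MK = KL·sin L/sin M ≈ 9.2752.
Circumradius = KL/(2 sin M) ≈ 6.0015.

R ≈ 6.002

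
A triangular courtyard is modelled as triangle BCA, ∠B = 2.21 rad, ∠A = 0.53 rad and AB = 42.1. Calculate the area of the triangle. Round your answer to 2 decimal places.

The third angle is ∠C = π − ∠A − ∠B = 0.402 rad.
Law of sines: CA = AB·sin B/sin C ≈ 86.44.
Law of sines: BC = AB·sin A/sin C ≈ 54.448.
Area = ½·AB·CA·sin A ≈ 919.85.

area ≈ 919.85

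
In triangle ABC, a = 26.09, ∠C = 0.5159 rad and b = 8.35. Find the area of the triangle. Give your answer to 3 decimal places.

53.735

Area = ½·a·b·sin C ≈ 53.735.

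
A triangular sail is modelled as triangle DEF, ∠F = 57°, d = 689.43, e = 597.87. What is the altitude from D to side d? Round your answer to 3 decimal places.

501.416

By the law of cosines, f² = d² + e² − 2·d·e·cos F = 3.8377e+05, so f ≈ 619.49.
Area = ½·d·e·sin F ≈ 1.7285e+05.
The altitude from D has length 2·area/d ≈ 501.42.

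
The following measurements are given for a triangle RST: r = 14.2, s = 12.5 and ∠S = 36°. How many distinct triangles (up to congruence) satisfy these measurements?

r·sin S = 14.2·sin(36°) ≈ 8.347.
Since r sin S < s < r (8.347 < 12.5 < 14.2), two triangles exist.

2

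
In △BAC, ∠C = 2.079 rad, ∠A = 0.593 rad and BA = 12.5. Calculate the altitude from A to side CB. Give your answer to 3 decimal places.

The third angle is ∠B = π − ∠A − ∠C = 0.470 rad.
Law of sines: AC = BA·sin B/sin C ≈ 6.4748.
Law of sines: CB = BA·sin A/sin C ≈ 7.9962.
Area = ½·BA·AC·sin A ≈ 22.615.
The altitude from A has length 2·area/CB ≈ 5.6565.

5.657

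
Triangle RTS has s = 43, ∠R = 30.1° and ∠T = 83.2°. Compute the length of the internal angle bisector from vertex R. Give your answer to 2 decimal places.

t_R ≈ 43.14

The third angle is ∠S = 180° − ∠R − ∠T = 66.70°.
Law of sines: r = s·sin R/sin S ≈ 23.48.
Law of sines: t = s·sin T/sin S ≈ 46.489.
The bisector from R has length 2·t·s·cos(∠R/2)/(t+s) ≈ 43.144.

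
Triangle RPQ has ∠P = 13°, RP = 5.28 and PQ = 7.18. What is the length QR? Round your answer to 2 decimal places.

2.36

By the law of cosines, QR² = RP² + PQ² − 2·RP·PQ·cos P = 5.5533, so QR ≈ 2.3565.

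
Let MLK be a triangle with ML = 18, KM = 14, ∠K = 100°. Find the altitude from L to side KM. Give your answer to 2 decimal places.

h_L ≈ 9.00

Law of sines: sin L = KM·sin K/ML ≈ 0.76596.
Since ML ≥ KM, only the acute value applies: ∠L ≈ 49.99°.
Then ∠M = 180° − ∠K − ∠L ≈ 30.01°.
Law of sines gives LK = ML·sin M/sin K ≈ 9.1409.
Area = ½·ML·KM·sin M ≈ 63.014.
The altitude from L has length 2·area/KM ≈ 9.002.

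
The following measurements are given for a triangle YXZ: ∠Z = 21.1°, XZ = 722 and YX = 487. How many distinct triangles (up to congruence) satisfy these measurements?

2

XZ·sin Z = 722·sin(21.1°) ≈ 259.9.
Since XZ sin Z < YX < XZ (259.9 < 487 < 722), two triangles exist.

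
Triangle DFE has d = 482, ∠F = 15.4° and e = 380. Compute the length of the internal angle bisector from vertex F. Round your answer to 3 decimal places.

By the law of cosines, f² = e² + d² − 2·e·d·cos F = 23557, so f ≈ 153.48.
The bisector from F has length 2·e·d·cos(∠F/2)/(e+d) ≈ 421.13.

421.133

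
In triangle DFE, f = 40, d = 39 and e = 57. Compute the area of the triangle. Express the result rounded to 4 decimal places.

area ≈ 779.3433

Semiperimeter s = (39 + 40 + 57)/2 = 68.
Heron's formula: area = √(68·29·28·11) ≈ 779.34.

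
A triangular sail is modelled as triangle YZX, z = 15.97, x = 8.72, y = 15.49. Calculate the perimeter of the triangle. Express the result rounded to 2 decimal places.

perimeter ≈ 40.18

Perimeter = 15.49 + 15.97 + 8.72 = 40.18.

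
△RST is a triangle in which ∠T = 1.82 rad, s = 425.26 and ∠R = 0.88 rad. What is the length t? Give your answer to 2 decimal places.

964.30

The third angle is ∠S = π − ∠T − ∠R = 0.442 rad.
Law of sines: t = s·sin T/sin S ≈ 964.3.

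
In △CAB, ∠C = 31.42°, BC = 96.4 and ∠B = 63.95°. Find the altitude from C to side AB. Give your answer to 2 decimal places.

h_C ≈ 86.61

The third angle is ∠A = 180° − ∠B − ∠C = 84.63°.
Law of sines: AB = BC·sin C/sin A ≈ 50.476.
Law of sines: CA = BC·sin B/sin A ≈ 86.989.
Area = ½·BC·AB·sin B ≈ 2185.8.
The altitude from C has length 2·area/AB ≈ 86.607.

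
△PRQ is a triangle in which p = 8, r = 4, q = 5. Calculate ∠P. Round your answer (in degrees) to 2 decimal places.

By the law of cosines, cos P = (r² + q² − p²) / (2·r·q) ≈ -0.57500, so ∠P ≈ 125.10°.

∠P ≈ 125.10°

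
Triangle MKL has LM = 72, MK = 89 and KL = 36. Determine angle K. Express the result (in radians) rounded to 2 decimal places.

By the law of cosines, cos K = (MK² + KL² − LM²) / (2·MK·KL) ≈ 0.62937, so ∠K ≈ 0.890 rad.

0.89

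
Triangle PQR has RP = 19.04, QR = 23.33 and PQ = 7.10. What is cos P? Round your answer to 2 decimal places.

By the law of cosines, cos P = (RP² + PQ² − QR²) / (2·RP·PQ) ≈ -0.48585, so ∠P ≈ 119.07°.

cos P ≈ -0.49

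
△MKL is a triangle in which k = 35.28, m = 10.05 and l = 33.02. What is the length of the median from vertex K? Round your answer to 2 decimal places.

Median from K: ½√(2·l² + 2·m² − k²) ≈ 16.867.

m_K ≈ 16.87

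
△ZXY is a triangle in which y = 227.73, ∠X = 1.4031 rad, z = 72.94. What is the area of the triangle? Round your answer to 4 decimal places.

8188.8053

Area = ½·y·z·sin X ≈ 8188.8.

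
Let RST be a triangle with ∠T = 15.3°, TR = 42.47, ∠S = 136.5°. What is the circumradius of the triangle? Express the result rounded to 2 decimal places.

30.85

The third angle is ∠R = 180° − ∠S − ∠T = 28.20°.
Law of sines: ST = TR·sin R/sin S ≈ 29.155.
Law of sines: RS = TR·sin T/sin S ≈ 16.28.
Circumradius = TR/(2 sin S) ≈ 30.849.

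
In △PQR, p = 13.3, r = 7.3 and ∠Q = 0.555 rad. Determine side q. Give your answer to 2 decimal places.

8.07

By the law of cosines, q² = r² + p² − 2·r·p·cos Q = 65.146, so q ≈ 8.0713.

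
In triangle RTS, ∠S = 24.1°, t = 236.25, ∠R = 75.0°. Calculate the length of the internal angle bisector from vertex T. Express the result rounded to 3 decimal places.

The third angle is ∠T = 180° − ∠S − ∠R = 80.90°.
Law of sines: r = t·sin R/sin T ≈ 231.11.
Law of sines: s = t·sin S/sin T ≈ 97.698.
The bisector from T has length 2·s·r·cos(∠T/2)/(s+r) ≈ 104.51.

t_T ≈ 104.510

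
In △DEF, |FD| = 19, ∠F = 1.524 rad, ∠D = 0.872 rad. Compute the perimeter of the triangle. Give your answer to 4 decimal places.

68.4186

The third angle is ∠E = π − ∠F − ∠D = 0.746 rad.
Law of sines: |EF| = |FD|·sin D/sin E ≈ 21.442.
Law of sines: |DE| = |FD|·sin F/sin E ≈ 27.976.
Semiperimeter s = (21.442+19+27.976)/2 = 34.209.
Perimeter = 21.442 + 19 + 27.976 = 68.419.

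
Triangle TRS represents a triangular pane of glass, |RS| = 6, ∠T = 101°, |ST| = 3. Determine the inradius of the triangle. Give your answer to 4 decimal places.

Law of sines: sin R = |ST|·sin T/|RS| ≈ 0.49081.
Since |RS| ≥ |ST|, only the acute value applies: ∠R ≈ 29.39°.
Then ∠S = 180° − ∠T − ∠R ≈ 49.61°.
Law of sines gives |TR| = |RS|·sin S/sin T ≈ 4.6552.
Area = ½·|RS|·|ST|·sin S ≈ 6.8544.
Semiperimeter s = (6+3+4.6552)/2 = 6.8276.
Inradius = area/s = 6.8544/6.8276 ≈ 1.0039.

1.0039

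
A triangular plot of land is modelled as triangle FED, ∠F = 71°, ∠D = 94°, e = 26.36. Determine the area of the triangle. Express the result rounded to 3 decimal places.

area ≈ 1266.122

The third angle is ∠E = 180° − ∠D − ∠F = 15.00°.
Law of sines: f = e·sin F/sin E ≈ 96.298.
Law of sines: d = e·sin D/sin E ≈ 101.6.
Area = ½·e·f·sin D ≈ 1266.1.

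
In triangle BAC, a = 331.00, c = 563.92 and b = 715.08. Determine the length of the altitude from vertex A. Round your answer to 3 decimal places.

Semiperimeter s = (715.08 + 331 + 563.92)/2 = 805.
Heron's formula: area = √(805·89.92·474·241.08) ≈ 90949.
The altitude from A has length 2·area/a ≈ 549.54.

h_A ≈ 549.538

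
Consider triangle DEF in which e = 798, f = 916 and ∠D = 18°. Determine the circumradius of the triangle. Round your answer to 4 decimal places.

473.0536

By the law of cosines, d² = e² + f² − 2·e·f·cos D = 85476, so d ≈ 292.36.
Area = ½·e·f·sin D ≈ 1.1294e+05.
Circumradius = d/(2 sin D) ≈ 473.05.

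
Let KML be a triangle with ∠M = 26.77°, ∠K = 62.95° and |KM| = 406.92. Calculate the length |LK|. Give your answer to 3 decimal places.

The third angle is ∠L = 180° − ∠K − ∠M = 90.28°.
Law of sines: |LK| = |KM|·sin M/sin L ≈ 183.28.

183.283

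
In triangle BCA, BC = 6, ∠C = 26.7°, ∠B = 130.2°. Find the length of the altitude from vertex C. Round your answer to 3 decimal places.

4.583

The third angle is ∠A = 180° − ∠B − ∠C = 23.10°.
Law of sines: CA = BC·sin B/sin A ≈ 11.681.
Law of sines: AB = BC·sin C/sin A ≈ 6.8714.
Area = ½·BC·CA·sin C ≈ 15.745.
The altitude from C has length 2·area/AB ≈ 4.5828.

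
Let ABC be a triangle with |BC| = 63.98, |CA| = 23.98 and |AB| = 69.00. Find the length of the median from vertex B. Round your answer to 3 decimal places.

Median from B: ½√(2·|AB|² + 2·|BC|² − |CA|²) ≈ 65.448.

m_B ≈ 65.448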